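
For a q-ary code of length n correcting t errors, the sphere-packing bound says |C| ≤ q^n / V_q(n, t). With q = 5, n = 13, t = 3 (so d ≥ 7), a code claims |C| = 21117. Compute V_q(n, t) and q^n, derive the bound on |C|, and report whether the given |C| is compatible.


V_q(n, t) = 19605, q^n = 1220703125, Hamming bound = 62264, |C| = 21117 ≤ bound (satisfied).

Step 1: Compute V_q(n, t) = Σ_{j=0}^3 C(n, j) (q−1)^j.
  j = 0: C(13,0)·(4)^0 = 1·1 = 1.
  j = 1: C(13,1)·(4)^1 = 13·4 = 52.
  j = 2: C(13,2)·(4)^2 = 78·16 = 1248.
  j = 3: C(13,3)·(4)^3 = 286·64 = 18304.
  V_q(n, t) = 1 + 52 + 1248 + 18304 = 19605.
Step 2: q^n = 5^13 = 1220703125.
Step 3: Hamming bound ⌊q^n / V_q(n,t)⌋ = ⌊1220703125/19605⌋ = 62264.
Step 4: Compare |C| = 21117 to 62264: satisfied.
The claimed |C| lies below the Hamming bound.


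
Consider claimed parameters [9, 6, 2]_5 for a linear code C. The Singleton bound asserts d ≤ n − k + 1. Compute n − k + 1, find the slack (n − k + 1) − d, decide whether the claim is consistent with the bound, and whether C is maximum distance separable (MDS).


Singleton RHS = n − k + 1 = 4, slack = 2, bound satisfied, not MDS.

Singleton bound: d ≤ n − k + 1.
Here n = 9, k = 6, so n − k + 1 = 4.
Given d = 2, check d ≤ 4: YES.
Slack = (n − k + 1) − d = 2.
The code is NOT MDS (slack = 2 > 0).
Description: the claimed parameters are [9, 6, 2]_5; such a code would be non-MDS.


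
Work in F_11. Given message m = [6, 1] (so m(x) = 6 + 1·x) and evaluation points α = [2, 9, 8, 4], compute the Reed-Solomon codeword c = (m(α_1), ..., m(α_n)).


c = [8, 4, 3, 10]

Message polynomial: m(x) = 6 + 1·x (mod 11).
For each evaluation point α_i, compute m(α_i) mod 11:
  α_1 = 2: Horner steps 1 → 8, so m(2) = 8.
  α_2 = 9: Horner steps 1 → 4, so m(9) = 4.
  α_3 = 8: Horner steps 1 → 3, so m(8) = 3.
  α_4 = 4: Horner steps 1 → 10, so m(4) = 10.
Codeword c = [8, 4, 3, 10] ∈ F_11^4.


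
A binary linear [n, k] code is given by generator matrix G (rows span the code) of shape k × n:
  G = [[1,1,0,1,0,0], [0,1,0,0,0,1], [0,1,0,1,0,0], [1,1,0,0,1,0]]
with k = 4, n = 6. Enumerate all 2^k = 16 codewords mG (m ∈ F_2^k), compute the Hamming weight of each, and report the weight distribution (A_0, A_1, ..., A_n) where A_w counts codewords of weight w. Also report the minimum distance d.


Weight distribution: A_0 = 1, A_1 = 1, A_2 = 6, A_3 = 6, A_4 = 1, A_5 = 1. Minimum distance d = 1.

Enumerate all 2^4 = 16 messages m ∈ F_2^4.
For each, compute codeword c = mG in F_2^6, then tally its weight.
  m = 0000 → c = 000000, weight = 0.
  m = 1000 → c = 110100, weight = 3.
  m = 0100 → c = 010001, weight = 2.
  m = 1100 → c = 100101, weight = 3.
  m = 0010 → c = 010100, weight = 2.
  m = 1010 → c = 100000, weight = 1.
  m = 0110 → c = 000101, weight = 2.
  m = 1110 → c = 110001, weight = 3.
  m = 0001 → c = 110010, weight = 3.
  m = 1001 → c = 000110, weight = 2.
  m = 0101 → c = 100011, weight = 3.
  m = 1101 → c = 010111, weight = 4.
  m = 0011 → c = 100110, weight = 3.
  m = 1011 → c = 010010, weight = 2.
  m = 0111 → c = 110111, weight = 5.
  m = 1111 → c = 000011, weight = 2.
Tally weights:
  weight 0: 1 codewords.
  weight 1: 1 codewords.
  weight 2: 6 codewords.
  weight 3: 6 codewords.
  weight 4: 1 codewords.
  weight 5: 1 codewords.
Minimum distance d = smallest w > 0 with A_w > 0 = 1.
Sanity: Σ A_w = 16 = 2^4 = 16 ✓.


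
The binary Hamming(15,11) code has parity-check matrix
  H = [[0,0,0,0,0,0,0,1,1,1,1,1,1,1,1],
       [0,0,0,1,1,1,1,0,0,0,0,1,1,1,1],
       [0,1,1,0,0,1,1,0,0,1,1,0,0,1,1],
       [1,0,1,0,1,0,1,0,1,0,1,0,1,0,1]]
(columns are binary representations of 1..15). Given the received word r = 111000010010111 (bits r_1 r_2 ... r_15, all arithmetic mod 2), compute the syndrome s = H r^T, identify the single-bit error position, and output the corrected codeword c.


s = (1, 1, 1, 1)^T, error position = 15, corrected codeword c = 111000010010110

Compute s = H r^T mod 2 one row at a time:
  s_1 = 1 + 0 + 0 + 1 + 0 + 1 + 1 + 1 = 5 ≡ 1 (mod 2).
  s_2 = 0 + 0 + 0 + 0 + 0 + 1 + 1 + 1 = 3 ≡ 1 (mod 2).
  s_3 = 1 + 1 + 0 + 0 + 0 + 1 + 1 + 1 = 5 ≡ 1 (mod 2).
  s_4 = 1 + 1 + 0 + 0 + 0 + 1 + 1 + 1 = 5 ≡ 1 (mod 2).
s = (1, 1, 1, 1)^T — this equals column 15 of H (binary 1111), so error is at position 15.
Correct: flip bit 15 of r = 111000010010111 to get c = 111000010010110.


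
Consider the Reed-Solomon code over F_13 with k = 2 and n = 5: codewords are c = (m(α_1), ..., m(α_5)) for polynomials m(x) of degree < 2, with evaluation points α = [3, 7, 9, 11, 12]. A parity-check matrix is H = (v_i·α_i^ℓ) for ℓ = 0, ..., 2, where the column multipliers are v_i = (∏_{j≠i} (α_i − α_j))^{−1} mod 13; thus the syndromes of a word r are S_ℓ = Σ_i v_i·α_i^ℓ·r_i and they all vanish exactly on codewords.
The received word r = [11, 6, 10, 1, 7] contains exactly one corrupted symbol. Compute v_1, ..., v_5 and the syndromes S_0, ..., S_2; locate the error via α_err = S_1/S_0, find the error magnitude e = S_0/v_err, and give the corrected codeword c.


S = (6, 7, 6), error at position 5, error magnitude e = 4, c = [11, 6, 10, 1, 3].

Step 1: column multipliers v_i = (∏_{j≠i}(α_i − α_j))^{−1} mod 13.
  i = 1 (α = 3): (3−7)(3−9)(3−11)(3−12) = (−4)·(−6)·(−8)·(−9) = 1728 ≡ 12, so v_1 = 12^{−1} = 12 (mod 13).
  i = 2 (α = 7): (7−3)(7−9)(7−11)(7−12) = 4·(−2)·(−4)·(−5) = −160 ≡ 9, so v_2 = 9^{−1} = 3 (mod 13).
  i = 3 (α = 9): (9−3)(9−7)(9−11)(9−12) = 6·2·(−2)·(−3) = 72 ≡ 7, so v_3 = 7^{−1} = 2 (mod 13).
  i = 4 (α = 11): (11−3)(11−7)(11−9)(11−12) = 8·4·2·(−1) = −64 ≡ 1, so v_4 = 1^{−1} = 1 (mod 13).
  i = 5 (α = 12): (12−3)(12−7)(12−9)(12−11) = 9·5·3·1 = 135 ≡ 5, so v_5 = 5^{−1} = 8 (mod 13).
  v = [12, 3, 2, 1, 8].
Step 2: syndromes of r = [11, 6, 10, 1, 7] (all sums mod 13).
  S_0 = Σ v_i r_i = 12·11 + 3·6 + 2·10 + 1·1 + 8·7 = 227 ≡ 6.
  S_1 = Σ v_i α_i r_i = 12·3·11 + 3·7·6 + 2·9·10 + 1·11·1 + 8·12·7 = 1385 ≡ 7.
  α_i^2 mod 13 = [9, 10, 3, 4, 1].
  S_2 = Σ v_i α_i^2 r_i = 12·9·11 + 3·10·6 + 2·3·10 + 1·4·1 + 8·1·7 = 1488 ≡ 6.
  S = (6, 7, 6) ≠ 0, so r is not a codeword (an error is present).
Step 3: locate the error. For a single error e at position i, S_ℓ = v_i·e·α_i^ℓ, so α_err = S_1/S_0.
  S_0^{−1} = 6^{−1} = 11 (mod 13), so α_err = 7·11 = 77 ≡ 12 = α_5. Error position i = 5.
  Consistency check: S_2/S_1 = 6·2 = 12 ≡ 12 = α_err ✓ (single-error assumption holds).
Step 4: error magnitude e = S_0/v_5 = S_0·∏_{j≠5}(α_5 − α_j) = 6·5 = 30 ≡ 4 (mod 13).
Step 5: correct position 5: c_5 = r_5 − e = 7 − 4 ≡ 3 (mod 13). Hence c = [11, 6, 10, 1, 3].
  Check: interpolating c through the α_i gives m(x) = 5 + 2·x (degree < 2) with m(α_i) = c_i for every i, so c is indeed a codeword.


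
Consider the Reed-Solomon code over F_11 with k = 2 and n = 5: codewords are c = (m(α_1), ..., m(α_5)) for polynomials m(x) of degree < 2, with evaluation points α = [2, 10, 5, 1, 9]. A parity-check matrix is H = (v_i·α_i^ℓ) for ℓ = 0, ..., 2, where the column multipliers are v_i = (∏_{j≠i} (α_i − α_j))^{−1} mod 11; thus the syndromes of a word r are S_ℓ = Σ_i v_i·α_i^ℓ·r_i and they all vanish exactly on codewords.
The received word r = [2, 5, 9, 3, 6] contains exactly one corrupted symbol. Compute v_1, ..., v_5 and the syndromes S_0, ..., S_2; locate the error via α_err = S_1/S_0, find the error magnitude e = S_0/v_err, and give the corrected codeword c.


S = (6, 8, 7), error at position 3, error magnitude e = 10, c = [2, 5, 10, 3, 6].

Step 1: column multipliers v_i = (∏_{j≠i}(α_i − α_j))^{−1} mod 11.
  i = 1 (α = 2): (2−10)(2−5)(2−1)(2−9) = (−8)·(−3)·1·(−7) = −168 ≡ 8, so v_1 = 8^{−1} = 7 (mod 11).
  i = 2 (α = 10): (10−2)(10−5)(10−1)(10−9) = 8·5·9·1 = 360 ≡ 8, so v_2 = 8^{−1} = 7 (mod 11).
  i = 3 (α = 5): (5−2)(5−10)(5−1)(5−9) = 3·(−5)·4·(−4) = 240 ≡ 9, so v_3 = 9^{−1} = 5 (mod 11).
  i = 4 (α = 1): (1−2)(1−10)(1−5)(1−9) = (−1)·(−9)·(−4)·(−8) = 288 ≡ 2, so v_4 = 2^{−1} = 6 (mod 11).
  i = 5 (α = 9): (9−2)(9−10)(9−5)(9−1) = 7·(−1)·4·8 = −224 ≡ 7, so v_5 = 7^{−1} = 8 (mod 11).
  v = [7, 7, 5, 6, 8].
Step 2: syndromes of r = [2, 5, 9, 3, 6] (all sums mod 11).
  S_0 = Σ v_i r_i = 7·2 + 7·5 + 5·9 + 6·3 + 8·6 = 160 ≡ 6.
  S_1 = Σ v_i α_i r_i = 7·2·2 + 7·10·5 + 5·5·9 + 6·1·3 + 8·9·6 = 1053 ≡ 8.
  α_i^2 mod 11 = [4, 1, 3, 1, 4].
  S_2 = Σ v_i α_i^2 r_i = 7·4·2 + 7·1·5 + 5·3·9 + 6·1·3 + 8·4·6 = 436 ≡ 7.
  S = (6, 8, 7) ≠ 0, so r is not a codeword (an error is present).
Step 3: locate the error. For a single error e at position i, S_ℓ = v_i·e·α_i^ℓ, so α_err = S_1/S_0.
  S_0^{−1} = 6^{−1} = 2 (mod 11), so α_err = 8·2 = 16 ≡ 5 = α_3. Error position i = 3.
  Consistency check: S_2/S_1 = 7·7 = 49 ≡ 5 = α_err ✓ (single-error assumption holds).
Step 4: error magnitude e = S_0/v_3 = S_0·∏_{j≠3}(α_3 − α_j) = 6·9 = 54 ≡ 10 (mod 11).
Step 5: correct position 3: c_3 = r_3 − e = 9 − 10 ≡ 10 (mod 11). Hence c = [2, 5, 10, 3, 6].
  Check: interpolating c through the α_i gives m(x) = 4 + 10·x (degree < 2) with m(α_i) = c_i for every i, so c is indeed a codeword.


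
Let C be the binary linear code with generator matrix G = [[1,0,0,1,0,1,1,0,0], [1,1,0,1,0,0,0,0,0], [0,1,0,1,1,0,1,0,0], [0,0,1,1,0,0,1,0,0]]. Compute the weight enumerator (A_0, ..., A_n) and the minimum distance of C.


Weight distribution: A_0 = 1, A_3 = 7, A_4 = 7, A_7 = 1. Minimum distance d = 3.

Enumerate all 2^4 = 16 messages m ∈ F_2^4.
For each, compute codeword c = mG in F_2^9, then tally its weight.
  m = 0000 → c = 000000000, weight = 0.
  m = 1000 → c = 100101100, weight = 4.
  m = 0100 → c = 110100000, weight = 3.
  m = 1100 → c = 010001100, weight = 3.
  m = 0010 → c = 010110100, weight = 4.
  m = 1010 → c = 110011000, weight = 4.
  m = 0110 → c = 100010100, weight = 3.
  m = 1110 → c = 000111000, weight = 3.
  m = 0001 → c = 001100100, weight = 3.
  m = 1001 → c = 101001000, weight = 3.
  m = 0101 → c = 111000100, weight = 4.
  m = 1101 → c = 011101000, weight = 4.
  m = 0011 → c = 011010000, weight = 3.
  m = 1011 → c = 111111100, weight = 7.
  m = 0111 → c = 101110000, weight = 4.
  m = 1111 → c = 001011100, weight = 4.
Tally weights:
  weight 0: 1 codewords.
  weight 3: 7 codewords.
  weight 4: 7 codewords.
  weight 7: 1 codewords.
Minimum distance d = smallest w > 0 with A_w > 0 = 3.
Sanity: Σ A_w = 16 = 2^4 = 16 ✓.


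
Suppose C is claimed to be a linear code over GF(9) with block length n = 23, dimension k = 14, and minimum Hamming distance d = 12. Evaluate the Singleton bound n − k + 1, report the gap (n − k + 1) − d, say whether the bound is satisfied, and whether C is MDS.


Singleton RHS = n − k + 1 = 10, slack = -2, bound violated (no such code; not MDS).

Singleton bound: d ≤ n − k + 1.
Here n = 23, k = 14, so n − k + 1 = 10.
Given d = 12, check d ≤ 10: NO.
Slack = (n − k + 1) − d = -2.
The slack is negative: d = 12 exceeds n − k + 1 = 10 by 2, so the Singleton bound is violated and no linear [23, 14, 12]_9 code can exist. In particular it is not MDS (MDS requires d = n − k + 1 exactly).
Description: the claimed parameters are [23, 14, 12]_9; such a code would be impossible (violates the Singleton bound).


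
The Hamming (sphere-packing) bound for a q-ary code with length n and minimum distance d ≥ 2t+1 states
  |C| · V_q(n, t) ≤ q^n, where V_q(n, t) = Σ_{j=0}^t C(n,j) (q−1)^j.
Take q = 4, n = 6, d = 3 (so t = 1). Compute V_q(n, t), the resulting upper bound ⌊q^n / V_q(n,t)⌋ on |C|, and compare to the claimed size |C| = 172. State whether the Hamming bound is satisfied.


V_q(n, t) = 19, q^n = 4096, Hamming bound = 215, |C| = 172 ≤ bound (satisfied).

Step 1: Compute V_q(n, t) = Σ_{j=0}^1 C(n, j) (q−1)^j.
  j = 0: C(6,0)·(3)^0 = 1·1 = 1.
  j = 1: C(6,1)·(3)^1 = 6·3 = 18.
  V_q(n, t) = 1 + 18 = 19.
Step 2: q^n = 4^6 = 4096.
Step 3: Hamming bound ⌊q^n / V_q(n,t)⌋ = ⌊4096/19⌋ = 215.
Step 4: Compare |C| = 172 to 215: satisfied.
The claimed |C| lies below the Hamming bound.


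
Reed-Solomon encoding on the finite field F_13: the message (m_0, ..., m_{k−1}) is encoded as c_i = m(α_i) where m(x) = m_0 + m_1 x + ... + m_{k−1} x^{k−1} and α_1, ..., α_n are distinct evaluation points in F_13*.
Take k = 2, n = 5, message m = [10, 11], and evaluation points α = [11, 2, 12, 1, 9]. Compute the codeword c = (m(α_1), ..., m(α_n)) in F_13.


c = [1, 6, 12, 8, 5]

Message polynomial: m(x) = 10 + 11·x (mod 13).
For each evaluation point α_i, compute m(α_i) mod 13:
  α_1 = 11: Horner steps 11 → 1, so m(11) = 1.
  α_2 = 2: Horner steps 11 → 6, so m(2) = 6.
  α_3 = 12: Horner steps 11 → 12, so m(12) = 12.
  α_4 = 1: Horner steps 11 → 8, so m(1) = 8.
  α_5 = 9: Horner steps 11 → 5, so m(9) = 5.
Codeword c = [1, 6, 12, 8, 5] ∈ F_13^5.


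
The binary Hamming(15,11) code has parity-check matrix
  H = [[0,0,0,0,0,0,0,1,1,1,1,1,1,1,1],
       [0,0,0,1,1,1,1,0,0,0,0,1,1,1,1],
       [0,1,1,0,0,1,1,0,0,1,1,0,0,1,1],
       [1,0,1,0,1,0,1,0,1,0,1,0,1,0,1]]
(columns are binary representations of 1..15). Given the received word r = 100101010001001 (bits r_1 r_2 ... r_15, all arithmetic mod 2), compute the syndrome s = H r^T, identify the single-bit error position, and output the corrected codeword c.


s = (1, 0, 0, 0)^T, error position = 8, corrected codeword c = 100101000001001

Compute s = H r^T mod 2 one row at a time:
  s_1 = 1 + 0 + 0 + 0 + 1 + 0 + 0 + 1 = 3 ≡ 1 (mod 2).
  s_2 = 1 + 0 + 1 + 0 + 1 + 0 + 0 + 1 = 4 ≡ 0 (mod 2).
  s_3 = 0 + 0 + 1 + 0 + 0 + 0 + 0 + 1 = 2 ≡ 0 (mod 2).
  s_4 = 1 + 0 + 0 + 0 + 0 + 0 + 0 + 1 = 2 ≡ 0 (mod 2).
s = (1, 0, 0, 0)^T — this equals column 8 of H (binary 1000), so error is at position 8.
Correct: flip bit 8 of r = 100101010001001 to get c = 100101000001001.


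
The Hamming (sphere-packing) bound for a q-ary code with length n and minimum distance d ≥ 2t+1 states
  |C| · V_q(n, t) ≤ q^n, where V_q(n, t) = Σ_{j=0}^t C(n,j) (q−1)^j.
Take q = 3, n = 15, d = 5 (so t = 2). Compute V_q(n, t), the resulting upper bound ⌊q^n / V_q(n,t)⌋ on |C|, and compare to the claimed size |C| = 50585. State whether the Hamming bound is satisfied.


V_q(n, t) = 451, q^n = 14348907, Hamming bound = 31815, |C| = 50585 > bound (violated).

Step 1: Compute V_q(n, t) = Σ_{j=0}^2 C(n, j) (q−1)^j.
  j = 0: C(15,0)·(2)^0 = 1·1 = 1.
  j = 1: C(15,1)·(2)^1 = 15·2 = 30.
  j = 2: C(15,2)·(2)^2 = 105·4 = 420.
  V_q(n, t) = 1 + 30 + 420 = 451.
Step 2: q^n = 3^15 = 14348907.
Step 3: Hamming bound ⌊q^n / V_q(n,t)⌋ = ⌊14348907/451⌋ = 31815.
Step 4: Compare |C| = 50585 to 31815: violated.
The claimed |C| lies above the Hamming bound, so no 3-ary code of length 15 with d ≥ 5 can have 50585 codewords.


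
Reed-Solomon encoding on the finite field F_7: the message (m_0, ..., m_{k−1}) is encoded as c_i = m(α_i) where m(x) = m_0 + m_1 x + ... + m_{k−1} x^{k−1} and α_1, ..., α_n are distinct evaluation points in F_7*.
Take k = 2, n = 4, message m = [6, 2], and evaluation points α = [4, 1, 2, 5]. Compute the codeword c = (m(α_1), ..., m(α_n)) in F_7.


c = [0, 1, 3, 2]

Message polynomial: m(x) = 6 + 2·x (mod 7).
For each evaluation point α_i, compute m(α_i) mod 7:
  α_1 = 4: Horner steps 2 → 0, so m(4) = 0.
  α_2 = 1: Horner steps 2 → 1, so m(1) = 1.
  α_3 = 2: Horner steps 2 → 3, so m(2) = 3.
  α_4 = 5: Horner steps 2 → 2, so m(5) = 2.
Codeword c = [0, 1, 3, 2] ∈ F_7^4.


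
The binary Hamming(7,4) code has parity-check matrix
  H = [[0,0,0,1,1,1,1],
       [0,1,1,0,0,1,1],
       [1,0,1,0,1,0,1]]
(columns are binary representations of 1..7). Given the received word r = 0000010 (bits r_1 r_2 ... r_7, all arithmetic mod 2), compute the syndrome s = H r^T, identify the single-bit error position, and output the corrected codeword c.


s = (1, 1, 0)^T, error position = 6, corrected codeword c = 0000000

Compute s = H r^T mod 2 one row at a time:
  s_1 = 0 + 0 + 1 + 0 = 1 ≡ 1 (mod 2).
  s_2 = 0 + 0 + 1 + 0 = 1 ≡ 1 (mod 2).
  s_3 = 0 + 0 + 0 + 0 = 0 ≡ 0 (mod 2).
s = (1, 1, 0)^T — this equals column 6 of H (binary 110), so error is at position 6.
Correct: flip bit 6 of r = 0000010 to get c = 0000000.


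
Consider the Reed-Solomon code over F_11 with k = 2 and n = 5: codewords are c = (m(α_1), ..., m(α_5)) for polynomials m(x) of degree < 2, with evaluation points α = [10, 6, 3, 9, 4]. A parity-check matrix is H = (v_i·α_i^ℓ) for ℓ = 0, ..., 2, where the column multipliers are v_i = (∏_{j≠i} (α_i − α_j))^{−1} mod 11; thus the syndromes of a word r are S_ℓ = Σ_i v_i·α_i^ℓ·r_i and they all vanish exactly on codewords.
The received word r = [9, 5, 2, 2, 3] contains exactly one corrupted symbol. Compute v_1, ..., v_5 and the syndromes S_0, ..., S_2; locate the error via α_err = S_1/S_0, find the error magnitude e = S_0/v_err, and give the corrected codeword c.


S = (3, 5, 1), error at position 4, error magnitude e = 5, c = [9, 5, 2, 8, 3].

Step 1: column multipliers v_i = (∏_{j≠i}(α_i − α_j))^{−1} mod 11.
  i = 1 (α = 10): (10−6)(10−3)(10−9)(10−4) = 4·7·1·6 = 168 ≡ 3, so v_1 = 3^{−1} = 4 (mod 11).
  i = 2 (α = 6): (6−10)(6−3)(6−9)(6−4) = (−4)·3·(−3)·2 = 72 ≡ 6, so v_2 = 6^{−1} = 2 (mod 11).
  i = 3 (α = 3): (3−10)(3−6)(3−9)(3−4) = (−7)·(−3)·(−6)·(−1) = 126 ≡ 5, so v_3 = 5^{−1} = 9 (mod 11).
  i = 4 (α = 9): (9−10)(9−6)(9−3)(9−4) = (−1)·3·6·5 = −90 ≡ 9, so v_4 = 9^{−1} = 5 (mod 11).
  i = 5 (α = 4): (4−10)(4−6)(4−3)(4−9) = (−6)·(−2)·1·(−5) = −60 ≡ 6, so v_5 = 6^{−1} = 2 (mod 11).
  v = [4, 2, 9, 5, 2].
Step 2: syndromes of r = [9, 5, 2, 2, 3] (all sums mod 11).
  S_0 = Σ v_i r_i = 4·9 + 2·5 + 9·2 + 5·2 + 2·3 = 80 ≡ 3.
  S_1 = Σ v_i α_i r_i = 4·10·9 + 2·6·5 + 9·3·2 + 5·9·2 + 2·4·3 = 588 ≡ 5.
  α_i^2 mod 11 = [1, 3, 9, 4, 5].
  S_2 = Σ v_i α_i^2 r_i = 4·1·9 + 2·3·5 + 9·9·2 + 5·4·2 + 2·5·3 = 298 ≡ 1.
  S = (3, 5, 1) ≠ 0, so r is not a codeword (an error is present).
Step 3: locate the error. For a single error e at position i, S_ℓ = v_i·e·α_i^ℓ, so α_err = S_1/S_0.
  S_0^{−1} = 3^{−1} = 4 (mod 11), so α_err = 5·4 = 20 ≡ 9 = α_4. Error position i = 4.
  Consistency check: S_2/S_1 = 1·9 = 9 ≡ 9 = α_err ✓ (single-error assumption holds).
Step 4: error magnitude e = S_0/v_4 = S_0·∏_{j≠4}(α_4 − α_j) = 3·9 = 27 ≡ 5 (mod 11).
Step 5: correct position 4: c_4 = r_4 − e = 2 − 5 ≡ 8 (mod 11). Hence c = [9, 5, 2, 8, 3].
  Check: interpolating c through the α_i gives m(x) = 10 + 1·x (degree < 2) with m(α_i) = c_i for every i, so c is indeed a codeword.


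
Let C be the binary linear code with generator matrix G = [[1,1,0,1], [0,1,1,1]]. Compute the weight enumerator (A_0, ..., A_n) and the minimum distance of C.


Weight distribution: A_0 = 1, A_2 = 1, A_3 = 2. Minimum distance d = 2.

Enumerate all 2^2 = 4 messages m ∈ F_2^2.
For each, compute codeword c = mG in F_2^4, then tally its weight.
  m = 00 → c = 0000, weight = 0.
  m = 10 → c = 1101, weight = 3.
  m = 01 → c = 0111, weight = 3.
  m = 11 → c = 1010, weight = 2.
Tally weights:
  weight 0: 1 codewords.
  weight 2: 1 codewords.
  weight 3: 2 codewords.
Minimum distance d = smallest w > 0 with A_w > 0 = 2.
Sanity: Σ A_w = 4 = 2^2 = 4 ✓.


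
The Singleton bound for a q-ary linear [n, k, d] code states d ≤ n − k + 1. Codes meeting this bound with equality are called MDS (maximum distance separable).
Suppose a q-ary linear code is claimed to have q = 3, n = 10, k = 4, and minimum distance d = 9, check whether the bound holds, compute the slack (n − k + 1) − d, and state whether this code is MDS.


Singleton RHS = n − k + 1 = 7, slack = -2, bound violated (no such code; not MDS).

Singleton bound: d ≤ n − k + 1.
Here n = 10, k = 4, so n − k + 1 = 7.
Given d = 9, check d ≤ 7: NO.
Slack = (n − k + 1) − d = -2.
The slack is negative: d = 9 exceeds n − k + 1 = 7 by 2, so the Singleton bound is violated and no linear [10, 4, 9]_3 code can exist. In particular it is not MDS (MDS requires d = n − k + 1 exactly).
Description: the claimed parameters are [10, 4, 9]_3; such a code would be impossible (violates the Singleton bound).


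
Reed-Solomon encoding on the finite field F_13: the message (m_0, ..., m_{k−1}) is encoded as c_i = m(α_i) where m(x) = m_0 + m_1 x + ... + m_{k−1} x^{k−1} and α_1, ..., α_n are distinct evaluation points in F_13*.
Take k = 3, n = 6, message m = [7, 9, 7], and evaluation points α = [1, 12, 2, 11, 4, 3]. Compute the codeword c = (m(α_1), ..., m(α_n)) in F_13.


c = [10, 5, 1, 4, 12, 6]

Message polynomial: m(x) = 7 + 9·x + 7·x^2 (mod 13).
For each evaluation point α_i, compute m(α_i) mod 13:
  α_1 = 1: Horner steps 7 → 3 → 10, so m(1) = 10.
  α_2 = 12: Horner steps 7 → 2 → 5, so m(12) = 5.
  α_3 = 2: Horner steps 7 → 10 → 1, so m(2) = 1.
  α_4 = 11: Horner steps 7 → 8 → 4, so m(11) = 4.
  α_5 = 4: Horner steps 7 → 11 → 12, so m(4) = 12.
  α_6 = 3: Horner steps 7 → 4 → 6, so m(3) = 6.
Codeword c = [10, 5, 1, 4, 12, 6] ∈ F_13^6.


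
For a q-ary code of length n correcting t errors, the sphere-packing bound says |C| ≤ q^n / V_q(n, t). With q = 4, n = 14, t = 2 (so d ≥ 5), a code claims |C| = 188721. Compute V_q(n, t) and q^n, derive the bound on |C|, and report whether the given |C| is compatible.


V_q(n, t) = 862, q^n = 268435456, Hamming bound = 311410, |C| = 188721 ≤ bound (satisfied).

Step 1: Compute V_q(n, t) = Σ_{j=0}^2 C(n, j) (q−1)^j.
  j = 0: C(14,0)·(3)^0 = 1·1 = 1.
  j = 1: C(14,1)·(3)^1 = 14·3 = 42.
  j = 2: C(14,2)·(3)^2 = 91·9 = 819.
  V_q(n, t) = 1 + 42 + 819 = 862.
Step 2: q^n = 4^14 = 268435456.
Step 3: Hamming bound ⌊q^n / V_q(n,t)⌋ = ⌊268435456/862⌋ = 311410.
Step 4: Compare |C| = 188721 to 311410: satisfied.
The claimed |C| lies below the Hamming bound.


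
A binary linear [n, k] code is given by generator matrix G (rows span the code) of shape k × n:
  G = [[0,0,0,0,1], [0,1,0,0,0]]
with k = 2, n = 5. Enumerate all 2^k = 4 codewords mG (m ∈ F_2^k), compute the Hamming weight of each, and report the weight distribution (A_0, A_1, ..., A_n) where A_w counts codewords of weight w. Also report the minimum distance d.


Weight distribution: A_0 = 1, A_1 = 2, A_2 = 1. Minimum distance d = 1.

Enumerate all 2^2 = 4 messages m ∈ F_2^2.
For each, compute codeword c = mG in F_2^5, then tally its weight.
  m = 00 → c = 00000, weight = 0.
  m = 10 → c = 00001, weight = 1.
  m = 01 → c = 01000, weight = 1.
  m = 11 → c = 01001, weight = 2.
Tally weights:
  weight 0: 1 codewords.
  weight 1: 2 codewords.
  weight 2: 1 codewords.
Minimum distance d = smallest w > 0 with A_w > 0 = 1.
Sanity: Σ A_w = 4 = 2^2 = 4 ✓.


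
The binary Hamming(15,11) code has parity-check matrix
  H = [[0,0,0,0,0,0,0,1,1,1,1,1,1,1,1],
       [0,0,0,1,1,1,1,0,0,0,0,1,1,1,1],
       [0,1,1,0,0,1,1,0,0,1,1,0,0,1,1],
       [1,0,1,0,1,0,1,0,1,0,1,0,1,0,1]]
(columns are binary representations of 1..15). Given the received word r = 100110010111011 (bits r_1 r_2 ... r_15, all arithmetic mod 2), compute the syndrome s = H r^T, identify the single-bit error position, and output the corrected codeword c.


s = (0, 1, 0, 0)^T, error position = 4, corrected codeword c = 100010010111011

Compute s = H r^T mod 2 one row at a time:
  s_1 = 1 + 0 + 1 + 1 + 1 + 0 + 1 + 1 = 6 ≡ 0 (mod 2).
  s_2 = 1 + 1 + 0 + 0 + 1 + 0 + 1 + 1 = 5 ≡ 1 (mod 2).
  s_3 = 0 + 0 + 0 + 0 + 1 + 1 + 1 + 1 = 4 ≡ 0 (mod 2).
  s_4 = 1 + 0 + 1 + 0 + 0 + 1 + 0 + 1 = 4 ≡ 0 (mod 2).
s = (0, 1, 0, 0)^T — this equals column 4 of H (binary 0100), so error is at position 4.
Correct: flip bit 4 of r = 100110010111011 to get c = 100010010111011.


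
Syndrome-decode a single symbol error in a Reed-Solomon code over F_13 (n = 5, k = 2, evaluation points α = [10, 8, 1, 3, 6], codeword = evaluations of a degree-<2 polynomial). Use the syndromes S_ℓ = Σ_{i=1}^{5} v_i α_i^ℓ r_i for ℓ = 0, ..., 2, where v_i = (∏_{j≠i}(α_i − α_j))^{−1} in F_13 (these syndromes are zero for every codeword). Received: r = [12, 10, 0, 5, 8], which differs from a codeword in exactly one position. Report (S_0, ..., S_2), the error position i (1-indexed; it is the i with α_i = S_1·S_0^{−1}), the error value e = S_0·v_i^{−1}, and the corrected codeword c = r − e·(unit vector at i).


S = (6, 6, 6), error at position 3, error magnitude e = 10, c = [12, 10, 3, 5, 8].

Step 1: column multipliers v_i = (∏_{j≠i}(α_i − α_j))^{−1} mod 13.
  i = 1 (α = 10): (10−8)(10−1)(10−3)(10−6) = 2·9·7·4 = 504 ≡ 10, so v_1 = 10^{−1} = 4 (mod 13).
  i = 2 (α = 8): (8−10)(8−1)(8−3)(8−6) = (−2)·7·5·2 = −140 ≡ 3, so v_2 = 3^{−1} = 9 (mod 13).
  i = 3 (α = 1): (1−10)(1−8)(1−3)(1−6) = (−9)·(−7)·(−2)·(−5) = 630 ≡ 6, so v_3 = 6^{−1} = 11 (mod 13).
  i = 4 (α = 3): (3−10)(3−8)(3−1)(3−6) = (−7)·(−5)·2·(−3) = −210 ≡ 11, so v_4 = 11^{−1} = 6 (mod 13).
  i = 5 (α = 6): (6−10)(6−8)(6−1)(6−3) = (−4)·(−2)·5·3 = 120 ≡ 3, so v_5 = 3^{−1} = 9 (mod 13).
  v = [4, 9, 11, 6, 9].
Step 2: syndromes of r = [12, 10, 0, 5, 8] (all sums mod 13).
  S_0 = Σ v_i r_i = 4·12 + 9·10 + 11·0 + 6·5 + 9·8 = 240 ≡ 6.
  S_1 = Σ v_i α_i r_i = 4·10·12 + 9·8·10 + 11·1·0 + 6·3·5 + 9·6·8 = 1722 ≡ 6.
  α_i^2 mod 13 = [9, 12, 1, 9, 10].
  S_2 = Σ v_i α_i^2 r_i = 4·9·12 + 9·12·10 + 11·1·0 + 6·9·5 + 9·10·8 = 2502 ≡ 6.
  S = (6, 6, 6) ≠ 0, so r is not a codeword (an error is present).
Step 3: locate the error. For a single error e at position i, S_ℓ = v_i·e·α_i^ℓ, so α_err = S_1/S_0.
  S_0^{−1} = 6^{−1} = 11 (mod 13), so α_err = 6·11 = 66 ≡ 1 = α_3. Error position i = 3.
  Consistency check: S_2/S_1 = 6·11 = 66 ≡ 1 = α_err ✓ (single-error assumption holds).
Step 4: error magnitude e = S_0/v_3 = S_0·∏_{j≠3}(α_3 − α_j) = 6·6 = 36 ≡ 10 (mod 13).
Step 5: correct position 3: c_3 = r_3 − e = 0 − 10 ≡ 3 (mod 13). Hence c = [12, 10, 3, 5, 8].
  Check: interpolating c through the α_i gives m(x) = 2 + 1·x (degree < 2) with m(α_i) = c_i for every i, so c is indeed a codeword.


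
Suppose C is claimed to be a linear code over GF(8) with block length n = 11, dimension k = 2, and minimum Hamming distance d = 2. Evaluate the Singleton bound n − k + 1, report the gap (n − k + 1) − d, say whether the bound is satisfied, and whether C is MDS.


Singleton RHS = n − k + 1 = 10, slack = 8, bound satisfied, not MDS.

Singleton bound: d ≤ n − k + 1.
Here n = 11, k = 2, so n − k + 1 = 10.
Given d = 2, check d ≤ 10: YES.
Slack = (n − k + 1) − d = 8.
The code is NOT MDS (slack = 8 > 0).
Description: the claimed parameters are [11, 2, 2]_8; such a code would be non-MDS.


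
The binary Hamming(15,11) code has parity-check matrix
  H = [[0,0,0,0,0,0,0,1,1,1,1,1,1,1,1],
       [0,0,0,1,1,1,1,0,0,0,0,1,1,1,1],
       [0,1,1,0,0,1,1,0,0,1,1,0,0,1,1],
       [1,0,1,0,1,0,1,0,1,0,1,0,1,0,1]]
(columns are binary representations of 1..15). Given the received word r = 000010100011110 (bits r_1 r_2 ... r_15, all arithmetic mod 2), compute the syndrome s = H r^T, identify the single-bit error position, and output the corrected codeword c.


s = (0, 1, 1, 0)^T, error position = 6, corrected codeword c = 000011100011110

Compute s = H r^T mod 2 one row at a time:
  s_1 = 0 + 0 + 0 + 1 + 1 + 1 + 1 + 0 = 4 ≡ 0 (mod 2).
  s_2 = 0 + 1 + 0 + 1 + 1 + 1 + 1 + 0 = 5 ≡ 1 (mod 2).
  s_3 = 0 + 0 + 0 + 1 + 0 + 1 + 1 + 0 = 3 ≡ 1 (mod 2).
  s_4 = 0 + 0 + 1 + 1 + 0 + 1 + 1 + 0 = 4 ≡ 0 (mod 2).
s = (0, 1, 1, 0)^T — this equals column 6 of H (binary 0110), so error is at position 6.
Correct: flip bit 6 of r = 000010100011110 to get c = 000011100011110.


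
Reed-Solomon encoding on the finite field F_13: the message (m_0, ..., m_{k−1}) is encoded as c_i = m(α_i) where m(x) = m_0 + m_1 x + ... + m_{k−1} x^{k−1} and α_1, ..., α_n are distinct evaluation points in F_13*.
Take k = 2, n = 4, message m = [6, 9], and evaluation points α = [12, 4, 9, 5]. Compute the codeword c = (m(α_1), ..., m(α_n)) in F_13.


c = [10, 3, 9, 12]

Message polynomial: m(x) = 6 + 9·x (mod 13).
For each evaluation point α_i, compute m(α_i) mod 13:
  α_1 = 12: Horner steps 9 → 10, so m(12) = 10.
  α_2 = 4: Horner steps 9 → 3, so m(4) = 3.
  α_3 = 9: Horner steps 9 → 9, so m(9) = 9.
  α_4 = 5: Horner steps 9 → 12, so m(5) = 12.
Codeword c = [10, 3, 9, 12] ∈ F_13^4.


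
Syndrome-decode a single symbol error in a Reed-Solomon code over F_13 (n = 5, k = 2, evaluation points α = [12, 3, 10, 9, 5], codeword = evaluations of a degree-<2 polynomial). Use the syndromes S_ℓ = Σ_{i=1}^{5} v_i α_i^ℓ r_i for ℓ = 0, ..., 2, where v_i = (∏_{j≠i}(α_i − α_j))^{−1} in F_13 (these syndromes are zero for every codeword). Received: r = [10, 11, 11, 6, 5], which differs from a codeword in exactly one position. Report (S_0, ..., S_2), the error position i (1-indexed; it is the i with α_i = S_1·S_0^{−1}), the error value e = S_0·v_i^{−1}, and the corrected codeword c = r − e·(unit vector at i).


S = (1, 10, 9), error at position 3, error magnitude e = 8, c = [10, 11, 3, 6, 5].

Step 1: column multipliers v_i = (∏_{j≠i}(α_i − α_j))^{−1} mod 13.
  i = 1 (α = 12): (12−3)(12−10)(12−9)(12−5) = 9·2·3·7 = 378 ≡ 1, so v_1 = 1^{−1} = 1 (mod 13).
  i = 2 (α = 3): (3−12)(3−10)(3−9)(3−5) = (−9)·(−7)·(−6)·(−2) = 756 ≡ 2, so v_2 = 2^{−1} = 7 (mod 13).
  i = 3 (α = 10): (10−12)(10−3)(10−9)(10−5) = (−2)·7·1·5 = −70 ≡ 8, so v_3 = 8^{−1} = 5 (mod 13).
  i = 4 (α = 9): (9−12)(9−3)(9−10)(9−5) = (−3)·6·(−1)·4 = 72 ≡ 7, so v_4 = 7^{−1} = 2 (mod 13).
  i = 5 (α = 5): (5−12)(5−3)(5−10)(5−9) = (−7)·2·(−5)·(−4) = −280 ≡ 6, so v_5 = 6^{−1} = 11 (mod 13).
  v = [1, 7, 5, 2, 11].
Step 2: syndromes of r = [10, 11, 11, 6, 5] (all sums mod 13).
  S_0 = Σ v_i r_i = 1·10 + 7·11 + 5·11 + 2·6 + 11·5 = 209 ≡ 1.
  S_1 = Σ v_i α_i r_i = 1·12·10 + 7·3·11 + 5·10·11 + 2·9·6 + 11·5·5 = 1284 ≡ 10.
  α_i^2 mod 13 = [1, 9, 9, 3, 12].
  S_2 = Σ v_i α_i^2 r_i = 1·1·10 + 7·9·11 + 5·9·11 + 2·3·6 + 11·12·5 = 1894 ≡ 9.
  S = (1, 10, 9) ≠ 0, so r is not a codeword (an error is present).
Step 3: locate the error. For a single error e at position i, S_ℓ = v_i·e·α_i^ℓ, so α_err = S_1/S_0.
  S_0^{−1} = 1^{−1} = 1 (mod 13), so α_err = 10·1 = 10 ≡ 10 = α_3. Error position i = 3.
  Consistency check: S_2/S_1 = 9·4 = 36 ≡ 10 = α_err ✓ (single-error assumption holds).
Step 4: error magnitude e = S_0/v_3 = S_0·∏_{j≠3}(α_3 − α_j) = 1·8 = 8 ≡ 8 (mod 13).
Step 5: correct position 3: c_3 = r_3 − e = 11 − 8 ≡ 3 (mod 13). Hence c = [10, 11, 3, 6, 5].
  Check: interpolating c through the α_i gives m(x) = 7 + 10·x (degree < 2) with m(α_i) = c_i for every i, so c is indeed a codeword.


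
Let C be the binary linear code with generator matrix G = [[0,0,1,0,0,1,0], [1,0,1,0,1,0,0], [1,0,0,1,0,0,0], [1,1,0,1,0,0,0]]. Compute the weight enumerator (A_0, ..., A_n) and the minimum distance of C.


Weight distribution: A_0 = 1, A_1 = 1, A_2 = 2, A_3 = 6, A_4 = 5, A_5 = 1. Minimum distance d = 1.

Enumerate all 2^4 = 16 messages m ∈ F_2^4.
For each, compute codeword c = mG in F_2^7, then tally its weight.
  m = 0000 → c = 0000000, weight = 0.
  m = 1000 → c = 0010010, weight = 2.
  m = 0100 → c = 1010100, weight = 3.
  m = 1100 → c = 1000110, weight = 3.
  m = 0010 → c = 1001000, weight = 2.
  m = 1010 → c = 1011010, weight = 4.
  m = 0110 → c = 0011100, weight = 3.
  m = 1110 → c = 0001110, weight = 3.
  m = 0001 → c = 1101000, weight = 3.
  m = 1001 → c = 1111010, weight = 5.
  m = 0101 → c = 0111100, weight = 4.
  m = 1101 → c = 0101110, weight = 4.
  m = 0011 → c = 0100000, weight = 1.
  m = 1011 → c = 0110010, weight = 3.
  m = 0111 → c = 1110100, weight = 4.
  m = 1111 → c = 1100110, weight = 4.
Tally weights:
  weight 0: 1 codewords.
  weight 1: 1 codewords.
  weight 2: 2 codewords.
  weight 3: 6 codewords.
  weight 4: 5 codewords.
  weight 5: 1 codewords.
Minimum distance d = smallest w > 0 with A_w > 0 = 1.
Sanity: Σ A_w = 16 = 2^4 = 16 ✓.


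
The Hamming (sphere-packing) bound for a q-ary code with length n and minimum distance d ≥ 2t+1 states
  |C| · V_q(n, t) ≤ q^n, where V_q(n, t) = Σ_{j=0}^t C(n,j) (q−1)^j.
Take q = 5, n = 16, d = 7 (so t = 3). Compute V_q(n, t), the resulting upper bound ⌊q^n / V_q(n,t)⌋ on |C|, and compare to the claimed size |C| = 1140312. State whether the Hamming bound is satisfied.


V_q(n, t) = 37825, q^n = 152587890625, Hamming bound = 4034048, |C| = 1140312 ≤ bound (satisfied).

Step 1: Compute V_q(n, t) = Σ_{j=0}^3 C(n, j) (q−1)^j.
  j = 0: C(16,0)·(4)^0 = 1·1 = 1.
  j = 1: C(16,1)·(4)^1 = 16·4 = 64.
  j = 2: C(16,2)·(4)^2 = 120·16 = 1920.
  j = 3: C(16,3)·(4)^3 = 560·64 = 35840.
  V_q(n, t) = 1 + 64 + 1920 + 35840 = 37825.
Step 2: q^n = 5^16 = 152587890625.
Step 3: Hamming bound ⌊q^n / V_q(n,t)⌋ = ⌊152587890625/37825⌋ = 4034048.
Step 4: Compare |C| = 1140312 to 4034048: satisfied.
The claimed |C| lies below the Hamming bound.


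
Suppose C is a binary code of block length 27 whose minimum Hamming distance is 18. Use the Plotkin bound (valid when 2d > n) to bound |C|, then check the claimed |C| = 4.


Plotkin bound M ≤ 4; given |C| = 4 ≤ bound (satisfied).

Check applicability: 2d = 36, n = 27.
2d − n = 9 > 0, so Plotkin applies.
Compute d/(2d−n) = 18/9 ≈ 2.0000.
⌊d/(2d−n)⌋ = 2.
Plotkin bound: M ≤ 2·2 = 4.
Given |C| = 4, check: satisfied.
This |C| is at the Plotkin bound.


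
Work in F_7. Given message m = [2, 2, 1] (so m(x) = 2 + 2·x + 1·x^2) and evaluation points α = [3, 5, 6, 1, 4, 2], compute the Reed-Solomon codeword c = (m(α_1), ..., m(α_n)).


c = [3, 2, 1, 5, 5, 3]

Message polynomial: m(x) = 2 + 2·x + 1·x^2 (mod 7).
For each evaluation point α_i, compute m(α_i) mod 7:
  α_1 = 3: Horner steps 1 → 5 → 3, so m(3) = 3.
  α_2 = 5: Horner steps 1 → 0 → 2, so m(5) = 2.
  α_3 = 6: Horner steps 1 → 1 → 1, so m(6) = 1.
  α_4 = 1: Horner steps 1 → 3 → 5, so m(1) = 5.
  α_5 = 4: Horner steps 1 → 6 → 5, so m(4) = 5.
  α_6 = 2: Horner steps 1 → 4 → 3, so m(2) = 3.
Codeword c = [3, 2, 1, 5, 5, 3] ∈ F_7^6.


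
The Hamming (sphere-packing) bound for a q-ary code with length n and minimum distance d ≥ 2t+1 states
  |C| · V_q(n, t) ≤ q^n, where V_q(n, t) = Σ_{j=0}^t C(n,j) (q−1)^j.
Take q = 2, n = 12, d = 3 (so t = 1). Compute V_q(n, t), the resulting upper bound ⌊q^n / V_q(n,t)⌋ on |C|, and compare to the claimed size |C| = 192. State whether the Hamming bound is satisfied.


V_q(n, t) = 13, q^n = 4096, Hamming bound = 315, |C| = 192 ≤ bound (satisfied).

Step 1: Compute V_q(n, t) = Σ_{j=0}^1 C(n, j) (q−1)^j.
  j = 0: C(12,0)·(1)^0 = 1·1 = 1.
  j = 1: C(12,1)·(1)^1 = 12·1 = 12.
  V_q(n, t) = 1 + 12 = 13.
Step 2: q^n = 2^12 = 4096.
Step 3: Hamming bound ⌊q^n / V_q(n,t)⌋ = ⌊4096/13⌋ = 315.
Step 4: Compare |C| = 192 to 315: satisfied.
The claimed |C| lies below the Hamming bound.


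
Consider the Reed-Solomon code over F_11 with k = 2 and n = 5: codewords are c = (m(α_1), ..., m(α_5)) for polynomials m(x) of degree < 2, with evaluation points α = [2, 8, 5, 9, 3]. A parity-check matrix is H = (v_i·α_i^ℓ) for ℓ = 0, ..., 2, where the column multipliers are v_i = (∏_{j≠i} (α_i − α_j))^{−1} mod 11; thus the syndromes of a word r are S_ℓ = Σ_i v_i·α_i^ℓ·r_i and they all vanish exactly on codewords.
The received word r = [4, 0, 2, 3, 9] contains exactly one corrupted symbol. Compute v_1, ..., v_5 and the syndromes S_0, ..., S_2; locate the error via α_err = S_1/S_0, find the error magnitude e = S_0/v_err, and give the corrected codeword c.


S = (4, 1, 3), error at position 5, error magnitude e = 2, c = [4, 0, 2, 3, 7].

Step 1: column multipliers v_i = (∏_{j≠i}(α_i − α_j))^{−1} mod 11.
  i = 1 (α = 2): (2−8)(2−5)(2−9)(2−3) = (−6)·(−3)·(−7)·(−1) = 126 ≡ 5, so v_1 = 5^{−1} = 9 (mod 11).
  i = 2 (α = 8): (8−2)(8−5)(8−9)(8−3) = 6·3·(−1)·5 = −90 ≡ 9, so v_2 = 9^{−1} = 5 (mod 11).
  i = 3 (α = 5): (5−2)(5−8)(5−9)(5−3) = 3·(−3)·(−4)·2 = 72 ≡ 6, so v_3 = 6^{−1} = 2 (mod 11).
  i = 4 (α = 9): (9−2)(9−8)(9−5)(9−3) = 7·1·4·6 = 168 ≡ 3, so v_4 = 3^{−1} = 4 (mod 11).
  i = 5 (α = 3): (3−2)(3−8)(3−5)(3−9) = 1·(−5)·(−2)·(−6) = −60 ≡ 6, so v_5 = 6^{−1} = 2 (mod 11).
  v = [9, 5, 2, 4, 2].
Step 2: syndromes of r = [4, 0, 2, 3, 9] (all sums mod 11).
  S_0 = Σ v_i r_i = 9·4 + 5·0 + 2·2 + 4·3 + 2·9 = 70 ≡ 4.
  S_1 = Σ v_i α_i r_i = 9·2·4 + 5·8·0 + 2·5·2 + 4·9·3 + 2·3·9 = 254 ≡ 1.
  α_i^2 mod 11 = [4, 9, 3, 4, 9].
  S_2 = Σ v_i α_i^2 r_i = 9·4·4 + 5·9·0 + 2·3·2 + 4·4·3 + 2·9·9 = 366 ≡ 3.
  S = (4, 1, 3) ≠ 0, so r is not a codeword (an error is present).
Step 3: locate the error. For a single error e at position i, S_ℓ = v_i·e·α_i^ℓ, so α_err = S_1/S_0.
  S_0^{−1} = 4^{−1} = 3 (mod 11), so α_err = 1·3 = 3 ≡ 3 = α_5. Error position i = 5.
  Consistency check: S_2/S_1 = 3·1 = 3 ≡ 3 = α_err ✓ (single-error assumption holds).
Step 4: error magnitude e = S_0/v_5 = S_0·∏_{j≠5}(α_5 − α_j) = 4·6 = 24 ≡ 2 (mod 11).
Step 5: correct position 5: c_5 = r_5 − e = 9 − 2 ≡ 7 (mod 11). Hence c = [4, 0, 2, 3, 7].
  Check: interpolating c through the α_i gives m(x) = 9 + 3·x (degree < 2) with m(α_i) = c_i for every i, so c is indeed a codeword.


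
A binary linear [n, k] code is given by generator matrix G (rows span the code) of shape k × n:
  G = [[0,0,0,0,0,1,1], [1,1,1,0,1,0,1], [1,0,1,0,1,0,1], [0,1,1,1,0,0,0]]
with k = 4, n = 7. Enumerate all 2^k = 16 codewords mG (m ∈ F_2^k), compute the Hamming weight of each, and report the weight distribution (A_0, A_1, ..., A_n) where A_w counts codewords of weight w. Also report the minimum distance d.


Weight distribution: A_0 = 1, A_1 = 1, A_2 = 2, A_3 = 2, A_4 = 5, A_5 = 5. Minimum distance d = 1.

Enumerate all 2^4 = 16 messages m ∈ F_2^4.
For each, compute codeword c = mG in F_2^7, then tally its weight.
  m = 0000 → c = 0000000, weight = 0.
  m = 1000 → c = 0000011, weight = 2.
  m = 0100 → c = 1110101, weight = 5.
  m = 1100 → c = 1110110, weight = 5.
  m = 0010 → c = 1010101, weight = 4.
  m = 1010 → c = 1010110, weight = 4.
  m = 0110 → c = 0100000, weight = 1.
  m = 1110 → c = 0100011, weight = 3.
  m = 0001 → c = 0111000, weight = 3.
  m = 1001 → c = 0111011, weight = 5.
  m = 0101 → c = 1001101, weight = 4.
  m = 1101 → c = 1001110, weight = 4.
  m = 0011 → c = 1101101, weight = 5.
  m = 1011 → c = 1101110, weight = 5.
  m = 0111 → c = 0011000, weight = 2.
  m = 1111 → c = 0011011, weight = 4.
Tally weights:
  weight 0: 1 codewords.
  weight 1: 1 codewords.
  weight 2: 2 codewords.
  weight 3: 2 codewords.
  weight 4: 5 codewords.
  weight 5: 5 codewords.
Minimum distance d = smallest w > 0 with A_w > 0 = 1.
Sanity: Σ A_w = 16 = 2^4 = 16 ✓.


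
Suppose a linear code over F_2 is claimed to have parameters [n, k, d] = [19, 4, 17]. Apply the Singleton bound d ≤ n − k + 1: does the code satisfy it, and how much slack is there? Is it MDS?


Singleton RHS = n − k + 1 = 16, slack = -1, bound violated (no such code; not MDS).

Singleton bound: d ≤ n − k + 1.
Here n = 19, k = 4, so n − k + 1 = 16.
Given d = 17, check d ≤ 16: NO.
Slack = (n − k + 1) − d = -1.
The slack is negative: d = 17 exceeds n − k + 1 = 16 by 1, so the Singleton bound is violated and no linear [19, 4, 17]_2 code can exist. In particular it is not MDS (MDS requires d = n − k + 1 exactly).
Description: the claimed parameters are [19, 4, 17]_2; such a code would be impossible (violates the Singleton bound).
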